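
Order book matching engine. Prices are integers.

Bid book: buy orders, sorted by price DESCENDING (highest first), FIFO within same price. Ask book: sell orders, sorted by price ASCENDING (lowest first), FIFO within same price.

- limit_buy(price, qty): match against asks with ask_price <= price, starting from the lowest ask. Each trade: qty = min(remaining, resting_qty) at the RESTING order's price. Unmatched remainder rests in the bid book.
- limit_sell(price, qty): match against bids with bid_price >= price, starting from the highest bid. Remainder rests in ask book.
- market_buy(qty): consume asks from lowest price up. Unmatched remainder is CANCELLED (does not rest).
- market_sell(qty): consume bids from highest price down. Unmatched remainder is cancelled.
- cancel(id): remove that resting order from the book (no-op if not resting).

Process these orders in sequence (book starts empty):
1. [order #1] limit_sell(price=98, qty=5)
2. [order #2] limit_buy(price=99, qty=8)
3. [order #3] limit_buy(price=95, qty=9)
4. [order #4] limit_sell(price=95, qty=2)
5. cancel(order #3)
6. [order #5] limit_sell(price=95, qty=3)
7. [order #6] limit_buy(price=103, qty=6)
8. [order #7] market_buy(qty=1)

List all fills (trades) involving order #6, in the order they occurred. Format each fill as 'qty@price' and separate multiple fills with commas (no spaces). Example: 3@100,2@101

After op 1 [order #1] limit_sell(price=98, qty=5): fills=none; bids=[-] asks=[#1:5@98]
After op 2 [order #2] limit_buy(price=99, qty=8): fills=#2x#1:5@98; bids=[#2:3@99] asks=[-]
After op 3 [order #3] limit_buy(price=95, qty=9): fills=none; bids=[#2:3@99 #3:9@95] asks=[-]
After op 4 [order #4] limit_sell(price=95, qty=2): fills=#2x#4:2@99; bids=[#2:1@99 #3:9@95] asks=[-]
After op 5 cancel(order #3): fills=none; bids=[#2:1@99] asks=[-]
After op 6 [order #5] limit_sell(price=95, qty=3): fills=#2x#5:1@99; bids=[-] asks=[#5:2@95]
After op 7 [order #6] limit_buy(price=103, qty=6): fills=#6x#5:2@95; bids=[#6:4@103] asks=[-]
After op 8 [order #7] market_buy(qty=1): fills=none; bids=[#6:4@103] asks=[-]

Answer: 2@95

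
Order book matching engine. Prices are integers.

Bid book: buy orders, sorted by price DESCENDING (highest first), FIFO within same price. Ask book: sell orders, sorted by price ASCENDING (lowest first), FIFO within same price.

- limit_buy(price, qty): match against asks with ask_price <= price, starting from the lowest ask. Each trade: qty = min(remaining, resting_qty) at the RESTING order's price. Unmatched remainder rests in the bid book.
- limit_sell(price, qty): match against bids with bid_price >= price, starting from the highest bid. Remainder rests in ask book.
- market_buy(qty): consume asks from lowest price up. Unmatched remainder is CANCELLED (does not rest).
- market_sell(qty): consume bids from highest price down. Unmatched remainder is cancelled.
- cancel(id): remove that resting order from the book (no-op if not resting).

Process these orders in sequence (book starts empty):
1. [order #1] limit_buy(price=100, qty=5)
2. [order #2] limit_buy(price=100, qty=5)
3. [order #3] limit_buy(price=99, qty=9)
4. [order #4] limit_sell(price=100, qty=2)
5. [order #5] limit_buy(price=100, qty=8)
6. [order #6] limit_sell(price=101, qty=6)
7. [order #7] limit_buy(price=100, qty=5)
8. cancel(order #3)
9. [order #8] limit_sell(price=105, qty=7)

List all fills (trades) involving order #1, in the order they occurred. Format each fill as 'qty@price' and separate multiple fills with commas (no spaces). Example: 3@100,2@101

After op 1 [order #1] limit_buy(price=100, qty=5): fills=none; bids=[#1:5@100] asks=[-]
After op 2 [order #2] limit_buy(price=100, qty=5): fills=none; bids=[#1:5@100 #2:5@100] asks=[-]
After op 3 [order #3] limit_buy(price=99, qty=9): fills=none; bids=[#1:5@100 #2:5@100 #3:9@99] asks=[-]
After op 4 [order #4] limit_sell(price=100, qty=2): fills=#1x#4:2@100; bids=[#1:3@100 #2:5@100 #3:9@99] asks=[-]
After op 5 [order #5] limit_buy(price=100, qty=8): fills=none; bids=[#1:3@100 #2:5@100 #5:8@100 #3:9@99] asks=[-]
After op 6 [order #6] limit_sell(price=101, qty=6): fills=none; bids=[#1:3@100 #2:5@100 #5:8@100 #3:9@99] asks=[#6:6@101]
After op 7 [order #7] limit_buy(price=100, qty=5): fills=none; bids=[#1:3@100 #2:5@100 #5:8@100 #7:5@100 #3:9@99] asks=[#6:6@101]
After op 8 cancel(order #3): fills=none; bids=[#1:3@100 #2:5@100 #5:8@100 #7:5@100] asks=[#6:6@101]
After op 9 [order #8] limit_sell(price=105, qty=7): fills=none; bids=[#1:3@100 #2:5@100 #5:8@100 #7:5@100] asks=[#6:6@101 #8:7@105]

Answer: 2@100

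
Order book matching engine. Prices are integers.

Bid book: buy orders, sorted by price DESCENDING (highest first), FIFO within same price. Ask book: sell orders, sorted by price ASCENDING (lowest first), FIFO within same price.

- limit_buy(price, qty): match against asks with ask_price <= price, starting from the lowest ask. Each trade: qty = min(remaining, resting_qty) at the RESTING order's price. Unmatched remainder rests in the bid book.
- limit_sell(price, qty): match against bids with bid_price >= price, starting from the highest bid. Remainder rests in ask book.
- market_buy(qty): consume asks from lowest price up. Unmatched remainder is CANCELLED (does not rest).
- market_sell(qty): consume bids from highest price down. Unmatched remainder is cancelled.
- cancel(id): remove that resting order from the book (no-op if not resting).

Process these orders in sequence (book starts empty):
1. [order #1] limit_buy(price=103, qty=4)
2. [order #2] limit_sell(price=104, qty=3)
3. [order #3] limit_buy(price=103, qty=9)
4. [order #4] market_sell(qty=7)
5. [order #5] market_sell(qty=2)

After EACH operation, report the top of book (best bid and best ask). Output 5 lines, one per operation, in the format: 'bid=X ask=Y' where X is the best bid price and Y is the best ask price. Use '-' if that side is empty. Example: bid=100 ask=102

Answer: bid=103 ask=-
bid=103 ask=104
bid=103 ask=104
bid=103 ask=104
bid=103 ask=104

Derivation:
After op 1 [order #1] limit_buy(price=103, qty=4): fills=none; bids=[#1:4@103] asks=[-]
After op 2 [order #2] limit_sell(price=104, qty=3): fills=none; bids=[#1:4@103] asks=[#2:3@104]
After op 3 [order #3] limit_buy(price=103, qty=9): fills=none; bids=[#1:4@103 #3:9@103] asks=[#2:3@104]
After op 4 [order #4] market_sell(qty=7): fills=#1x#4:4@103 #3x#4:3@103; bids=[#3:6@103] asks=[#2:3@104]
After op 5 [order #5] market_sell(qty=2): fills=#3x#5:2@103; bids=[#3:4@103] asks=[#2:3@104]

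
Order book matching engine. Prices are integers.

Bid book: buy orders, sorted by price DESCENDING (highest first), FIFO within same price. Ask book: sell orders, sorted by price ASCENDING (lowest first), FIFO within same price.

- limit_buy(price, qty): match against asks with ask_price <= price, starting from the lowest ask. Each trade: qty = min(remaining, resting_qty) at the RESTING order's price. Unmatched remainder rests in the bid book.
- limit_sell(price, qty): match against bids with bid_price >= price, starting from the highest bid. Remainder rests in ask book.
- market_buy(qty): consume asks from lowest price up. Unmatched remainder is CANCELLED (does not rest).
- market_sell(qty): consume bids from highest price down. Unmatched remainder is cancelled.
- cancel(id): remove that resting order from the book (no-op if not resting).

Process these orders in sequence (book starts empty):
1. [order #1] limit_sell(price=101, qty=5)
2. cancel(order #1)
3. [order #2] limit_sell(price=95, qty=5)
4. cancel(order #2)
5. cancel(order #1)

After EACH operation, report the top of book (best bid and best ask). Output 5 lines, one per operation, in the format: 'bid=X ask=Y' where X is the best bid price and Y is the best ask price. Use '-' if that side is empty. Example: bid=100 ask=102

Answer: bid=- ask=101
bid=- ask=-
bid=- ask=95
bid=- ask=-
bid=- ask=-

Derivation:
After op 1 [order #1] limit_sell(price=101, qty=5): fills=none; bids=[-] asks=[#1:5@101]
After op 2 cancel(order #1): fills=none; bids=[-] asks=[-]
After op 3 [order #2] limit_sell(price=95, qty=5): fills=none; bids=[-] asks=[#2:5@95]
After op 4 cancel(order #2): fills=none; bids=[-] asks=[-]
After op 5 cancel(order #1): fills=none; bids=[-] asks=[-]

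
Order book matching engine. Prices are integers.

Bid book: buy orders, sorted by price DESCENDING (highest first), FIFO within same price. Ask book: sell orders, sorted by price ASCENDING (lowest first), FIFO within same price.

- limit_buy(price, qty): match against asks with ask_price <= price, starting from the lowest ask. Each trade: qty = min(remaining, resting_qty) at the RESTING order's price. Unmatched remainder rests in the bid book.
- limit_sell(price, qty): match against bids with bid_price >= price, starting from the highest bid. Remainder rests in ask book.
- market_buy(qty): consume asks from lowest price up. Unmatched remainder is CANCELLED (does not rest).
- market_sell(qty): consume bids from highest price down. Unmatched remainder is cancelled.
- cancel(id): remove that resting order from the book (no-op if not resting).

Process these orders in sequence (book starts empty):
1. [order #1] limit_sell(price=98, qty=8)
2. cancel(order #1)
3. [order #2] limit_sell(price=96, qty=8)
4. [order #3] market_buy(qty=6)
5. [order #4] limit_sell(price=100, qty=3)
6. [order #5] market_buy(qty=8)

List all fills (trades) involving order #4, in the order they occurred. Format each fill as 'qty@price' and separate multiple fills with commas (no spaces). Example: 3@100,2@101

After op 1 [order #1] limit_sell(price=98, qty=8): fills=none; bids=[-] asks=[#1:8@98]
After op 2 cancel(order #1): fills=none; bids=[-] asks=[-]
After op 3 [order #2] limit_sell(price=96, qty=8): fills=none; bids=[-] asks=[#2:8@96]
After op 4 [order #3] market_buy(qty=6): fills=#3x#2:6@96; bids=[-] asks=[#2:2@96]
After op 5 [order #4] limit_sell(price=100, qty=3): fills=none; bids=[-] asks=[#2:2@96 #4:3@100]
After op 6 [order #5] market_buy(qty=8): fills=#5x#2:2@96 #5x#4:3@100; bids=[-] asks=[-]

Answer: 3@100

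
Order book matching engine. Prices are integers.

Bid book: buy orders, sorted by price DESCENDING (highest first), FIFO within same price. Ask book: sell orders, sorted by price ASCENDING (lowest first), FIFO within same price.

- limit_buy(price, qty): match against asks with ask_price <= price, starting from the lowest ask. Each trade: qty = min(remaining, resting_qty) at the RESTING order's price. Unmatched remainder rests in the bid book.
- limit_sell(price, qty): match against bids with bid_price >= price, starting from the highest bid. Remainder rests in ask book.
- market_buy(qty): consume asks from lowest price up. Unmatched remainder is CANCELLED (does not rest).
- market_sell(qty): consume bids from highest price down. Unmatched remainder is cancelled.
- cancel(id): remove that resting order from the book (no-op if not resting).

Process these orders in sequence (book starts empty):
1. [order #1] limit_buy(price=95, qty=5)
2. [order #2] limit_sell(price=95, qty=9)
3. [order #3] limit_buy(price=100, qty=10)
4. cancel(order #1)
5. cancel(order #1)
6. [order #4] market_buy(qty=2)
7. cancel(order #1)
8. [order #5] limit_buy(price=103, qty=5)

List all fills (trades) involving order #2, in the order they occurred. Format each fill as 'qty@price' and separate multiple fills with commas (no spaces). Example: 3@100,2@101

Answer: 5@95,4@95

Derivation:
After op 1 [order #1] limit_buy(price=95, qty=5): fills=none; bids=[#1:5@95] asks=[-]
After op 2 [order #2] limit_sell(price=95, qty=9): fills=#1x#2:5@95; bids=[-] asks=[#2:4@95]
After op 3 [order #3] limit_buy(price=100, qty=10): fills=#3x#2:4@95; bids=[#3:6@100] asks=[-]
After op 4 cancel(order #1): fills=none; bids=[#3:6@100] asks=[-]
After op 5 cancel(order #1): fills=none; bids=[#3:6@100] asks=[-]
After op 6 [order #4] market_buy(qty=2): fills=none; bids=[#3:6@100] asks=[-]
After op 7 cancel(order #1): fills=none; bids=[#3:6@100] asks=[-]
After op 8 [order #5] limit_buy(price=103, qty=5): fills=none; bids=[#5:5@103 #3:6@100] asks=[-]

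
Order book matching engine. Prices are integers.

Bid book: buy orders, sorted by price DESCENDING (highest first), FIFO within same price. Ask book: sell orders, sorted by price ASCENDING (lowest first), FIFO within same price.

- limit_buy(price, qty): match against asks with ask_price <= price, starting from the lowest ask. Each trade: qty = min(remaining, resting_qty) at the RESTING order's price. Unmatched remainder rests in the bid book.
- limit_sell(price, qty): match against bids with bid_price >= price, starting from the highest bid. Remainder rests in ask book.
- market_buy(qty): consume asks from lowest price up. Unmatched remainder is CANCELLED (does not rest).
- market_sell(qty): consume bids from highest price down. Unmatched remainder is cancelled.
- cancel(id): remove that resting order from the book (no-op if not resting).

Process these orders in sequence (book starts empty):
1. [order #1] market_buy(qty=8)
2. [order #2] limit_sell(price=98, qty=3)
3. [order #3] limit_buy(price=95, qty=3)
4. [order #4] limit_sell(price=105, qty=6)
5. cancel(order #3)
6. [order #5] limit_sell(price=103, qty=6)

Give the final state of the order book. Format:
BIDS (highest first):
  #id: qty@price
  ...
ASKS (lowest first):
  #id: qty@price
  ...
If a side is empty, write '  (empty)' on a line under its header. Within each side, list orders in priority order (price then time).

Answer: BIDS (highest first):
  (empty)
ASKS (lowest first):
  #2: 3@98
  #5: 6@103
  #4: 6@105

Derivation:
After op 1 [order #1] market_buy(qty=8): fills=none; bids=[-] asks=[-]
After op 2 [order #2] limit_sell(price=98, qty=3): fills=none; bids=[-] asks=[#2:3@98]
After op 3 [order #3] limit_buy(price=95, qty=3): fills=none; bids=[#3:3@95] asks=[#2:3@98]
After op 4 [order #4] limit_sell(price=105, qty=6): fills=none; bids=[#3:3@95] asks=[#2:3@98 #4:6@105]
After op 5 cancel(order #3): fills=none; bids=[-] asks=[#2:3@98 #4:6@105]
After op 6 [order #5] limit_sell(price=103, qty=6): fills=none; bids=[-] asks=[#2:3@98 #5:6@103 #4:6@105]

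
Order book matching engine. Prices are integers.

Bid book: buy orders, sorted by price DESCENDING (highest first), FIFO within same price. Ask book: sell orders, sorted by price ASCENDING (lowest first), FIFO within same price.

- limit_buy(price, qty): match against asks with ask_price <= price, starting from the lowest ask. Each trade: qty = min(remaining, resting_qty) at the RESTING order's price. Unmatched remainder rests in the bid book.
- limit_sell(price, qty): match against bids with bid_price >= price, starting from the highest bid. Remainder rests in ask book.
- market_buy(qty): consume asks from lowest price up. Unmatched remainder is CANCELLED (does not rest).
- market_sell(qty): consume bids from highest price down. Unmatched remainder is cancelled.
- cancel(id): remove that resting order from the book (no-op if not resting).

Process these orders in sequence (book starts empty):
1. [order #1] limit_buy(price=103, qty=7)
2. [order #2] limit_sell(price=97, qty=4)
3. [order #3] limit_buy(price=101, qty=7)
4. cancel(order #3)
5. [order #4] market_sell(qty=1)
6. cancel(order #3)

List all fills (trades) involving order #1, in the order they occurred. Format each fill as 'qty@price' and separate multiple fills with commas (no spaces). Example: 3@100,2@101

After op 1 [order #1] limit_buy(price=103, qty=7): fills=none; bids=[#1:7@103] asks=[-]
After op 2 [order #2] limit_sell(price=97, qty=4): fills=#1x#2:4@103; bids=[#1:3@103] asks=[-]
After op 3 [order #3] limit_buy(price=101, qty=7): fills=none; bids=[#1:3@103 #3:7@101] asks=[-]
After op 4 cancel(order #3): fills=none; bids=[#1:3@103] asks=[-]
After op 5 [order #4] market_sell(qty=1): fills=#1x#4:1@103; bids=[#1:2@103] asks=[-]
After op 6 cancel(order #3): fills=none; bids=[#1:2@103] asks=[-]

Answer: 4@103,1@103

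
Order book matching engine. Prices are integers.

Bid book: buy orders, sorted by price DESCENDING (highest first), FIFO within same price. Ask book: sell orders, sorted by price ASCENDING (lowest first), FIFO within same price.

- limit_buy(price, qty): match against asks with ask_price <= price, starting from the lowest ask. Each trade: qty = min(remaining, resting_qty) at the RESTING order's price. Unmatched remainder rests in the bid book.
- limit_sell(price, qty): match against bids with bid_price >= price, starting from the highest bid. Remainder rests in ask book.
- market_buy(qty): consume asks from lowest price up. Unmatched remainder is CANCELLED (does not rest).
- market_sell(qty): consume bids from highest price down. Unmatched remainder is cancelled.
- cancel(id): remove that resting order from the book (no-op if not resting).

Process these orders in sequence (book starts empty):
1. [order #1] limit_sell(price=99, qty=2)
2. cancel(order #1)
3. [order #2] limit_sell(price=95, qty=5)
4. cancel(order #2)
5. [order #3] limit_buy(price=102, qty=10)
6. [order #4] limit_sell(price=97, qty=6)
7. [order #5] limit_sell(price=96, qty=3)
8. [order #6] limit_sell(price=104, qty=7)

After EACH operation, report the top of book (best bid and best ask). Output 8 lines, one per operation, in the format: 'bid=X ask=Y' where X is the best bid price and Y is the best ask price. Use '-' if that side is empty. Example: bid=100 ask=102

After op 1 [order #1] limit_sell(price=99, qty=2): fills=none; bids=[-] asks=[#1:2@99]
After op 2 cancel(order #1): fills=none; bids=[-] asks=[-]
After op 3 [order #2] limit_sell(price=95, qty=5): fills=none; bids=[-] asks=[#2:5@95]
After op 4 cancel(order #2): fills=none; bids=[-] asks=[-]
After op 5 [order #3] limit_buy(price=102, qty=10): fills=none; bids=[#3:10@102] asks=[-]
After op 6 [order #4] limit_sell(price=97, qty=6): fills=#3x#4:6@102; bids=[#3:4@102] asks=[-]
After op 7 [order #5] limit_sell(price=96, qty=3): fills=#3x#5:3@102; bids=[#3:1@102] asks=[-]
After op 8 [order #6] limit_sell(price=104, qty=7): fills=none; bids=[#3:1@102] asks=[#6:7@104]

Answer: bid=- ask=99
bid=- ask=-
bid=- ask=95
bid=- ask=-
bid=102 ask=-
bid=102 ask=-
bid=102 ask=-
bid=102 ask=104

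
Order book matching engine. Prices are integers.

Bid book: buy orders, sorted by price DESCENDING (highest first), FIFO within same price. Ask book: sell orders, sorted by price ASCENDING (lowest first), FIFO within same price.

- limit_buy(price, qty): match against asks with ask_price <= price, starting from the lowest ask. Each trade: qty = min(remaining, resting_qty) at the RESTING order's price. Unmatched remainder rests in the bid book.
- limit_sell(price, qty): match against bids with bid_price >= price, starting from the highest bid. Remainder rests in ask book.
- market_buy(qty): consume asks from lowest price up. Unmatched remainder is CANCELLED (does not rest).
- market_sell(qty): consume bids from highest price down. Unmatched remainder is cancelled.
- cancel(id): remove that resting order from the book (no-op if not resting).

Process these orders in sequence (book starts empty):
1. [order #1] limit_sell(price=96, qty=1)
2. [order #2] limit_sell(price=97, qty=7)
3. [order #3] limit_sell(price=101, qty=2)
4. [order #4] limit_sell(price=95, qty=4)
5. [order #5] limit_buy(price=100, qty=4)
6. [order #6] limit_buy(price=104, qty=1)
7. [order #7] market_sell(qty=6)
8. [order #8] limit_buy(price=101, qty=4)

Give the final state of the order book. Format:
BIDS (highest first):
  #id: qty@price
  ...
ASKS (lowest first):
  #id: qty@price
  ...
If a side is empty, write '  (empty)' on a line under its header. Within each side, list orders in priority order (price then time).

After op 1 [order #1] limit_sell(price=96, qty=1): fills=none; bids=[-] asks=[#1:1@96]
After op 2 [order #2] limit_sell(price=97, qty=7): fills=none; bids=[-] asks=[#1:1@96 #2:7@97]
After op 3 [order #3] limit_sell(price=101, qty=2): fills=none; bids=[-] asks=[#1:1@96 #2:7@97 #3:2@101]
After op 4 [order #4] limit_sell(price=95, qty=4): fills=none; bids=[-] asks=[#4:4@95 #1:1@96 #2:7@97 #3:2@101]
After op 5 [order #5] limit_buy(price=100, qty=4): fills=#5x#4:4@95; bids=[-] asks=[#1:1@96 #2:7@97 #3:2@101]
After op 6 [order #6] limit_buy(price=104, qty=1): fills=#6x#1:1@96; bids=[-] asks=[#2:7@97 #3:2@101]
After op 7 [order #7] market_sell(qty=6): fills=none; bids=[-] asks=[#2:7@97 #3:2@101]
After op 8 [order #8] limit_buy(price=101, qty=4): fills=#8x#2:4@97; bids=[-] asks=[#2:3@97 #3:2@101]

Answer: BIDS (highest first):
  (empty)
ASKS (lowest first):
  #2: 3@97
  #3: 2@101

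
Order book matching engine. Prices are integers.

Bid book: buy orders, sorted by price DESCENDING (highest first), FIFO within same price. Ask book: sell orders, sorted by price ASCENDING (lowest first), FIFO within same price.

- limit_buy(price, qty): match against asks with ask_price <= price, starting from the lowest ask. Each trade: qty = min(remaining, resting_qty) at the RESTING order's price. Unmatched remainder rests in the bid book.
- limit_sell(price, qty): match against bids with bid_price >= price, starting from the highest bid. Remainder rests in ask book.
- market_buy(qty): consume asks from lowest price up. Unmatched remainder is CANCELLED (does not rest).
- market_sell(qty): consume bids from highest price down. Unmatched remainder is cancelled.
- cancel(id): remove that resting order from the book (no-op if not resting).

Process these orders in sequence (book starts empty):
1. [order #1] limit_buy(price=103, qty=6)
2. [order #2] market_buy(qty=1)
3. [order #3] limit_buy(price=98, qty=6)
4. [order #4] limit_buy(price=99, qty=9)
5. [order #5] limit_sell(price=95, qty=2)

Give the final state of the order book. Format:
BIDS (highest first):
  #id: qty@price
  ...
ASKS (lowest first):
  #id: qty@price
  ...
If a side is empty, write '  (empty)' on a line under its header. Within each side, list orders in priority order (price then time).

Answer: BIDS (highest first):
  #1: 4@103
  #4: 9@99
  #3: 6@98
ASKS (lowest first):
  (empty)

Derivation:
After op 1 [order #1] limit_buy(price=103, qty=6): fills=none; bids=[#1:6@103] asks=[-]
After op 2 [order #2] market_buy(qty=1): fills=none; bids=[#1:6@103] asks=[-]
After op 3 [order #3] limit_buy(price=98, qty=6): fills=none; bids=[#1:6@103 #3:6@98] asks=[-]
After op 4 [order #4] limit_buy(price=99, qty=9): fills=none; bids=[#1:6@103 #4:9@99 #3:6@98] asks=[-]
After op 5 [order #5] limit_sell(price=95, qty=2): fills=#1x#5:2@103; bids=[#1:4@103 #4:9@99 #3:6@98] asks=[-]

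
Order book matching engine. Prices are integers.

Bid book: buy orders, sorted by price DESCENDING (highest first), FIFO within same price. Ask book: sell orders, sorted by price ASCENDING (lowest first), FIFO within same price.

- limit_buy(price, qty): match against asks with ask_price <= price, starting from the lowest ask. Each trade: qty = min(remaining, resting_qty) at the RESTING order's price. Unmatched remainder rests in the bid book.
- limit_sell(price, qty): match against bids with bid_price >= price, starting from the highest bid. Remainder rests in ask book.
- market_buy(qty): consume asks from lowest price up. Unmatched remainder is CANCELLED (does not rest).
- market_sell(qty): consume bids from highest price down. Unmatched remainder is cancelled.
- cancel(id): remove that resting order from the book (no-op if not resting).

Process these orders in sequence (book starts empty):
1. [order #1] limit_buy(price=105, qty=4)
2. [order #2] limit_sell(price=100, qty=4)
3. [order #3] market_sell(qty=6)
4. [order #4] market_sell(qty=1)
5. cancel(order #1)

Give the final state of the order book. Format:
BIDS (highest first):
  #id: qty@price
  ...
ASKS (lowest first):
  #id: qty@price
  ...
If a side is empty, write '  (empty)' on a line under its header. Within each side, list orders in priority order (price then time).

Answer: BIDS (highest first):
  (empty)
ASKS (lowest first):
  (empty)

Derivation:
After op 1 [order #1] limit_buy(price=105, qty=4): fills=none; bids=[#1:4@105] asks=[-]
After op 2 [order #2] limit_sell(price=100, qty=4): fills=#1x#2:4@105; bids=[-] asks=[-]
After op 3 [order #3] market_sell(qty=6): fills=none; bids=[-] asks=[-]
After op 4 [order #4] market_sell(qty=1): fills=none; bids=[-] asks=[-]
After op 5 cancel(order #1): fills=none; bids=[-] asks=[-]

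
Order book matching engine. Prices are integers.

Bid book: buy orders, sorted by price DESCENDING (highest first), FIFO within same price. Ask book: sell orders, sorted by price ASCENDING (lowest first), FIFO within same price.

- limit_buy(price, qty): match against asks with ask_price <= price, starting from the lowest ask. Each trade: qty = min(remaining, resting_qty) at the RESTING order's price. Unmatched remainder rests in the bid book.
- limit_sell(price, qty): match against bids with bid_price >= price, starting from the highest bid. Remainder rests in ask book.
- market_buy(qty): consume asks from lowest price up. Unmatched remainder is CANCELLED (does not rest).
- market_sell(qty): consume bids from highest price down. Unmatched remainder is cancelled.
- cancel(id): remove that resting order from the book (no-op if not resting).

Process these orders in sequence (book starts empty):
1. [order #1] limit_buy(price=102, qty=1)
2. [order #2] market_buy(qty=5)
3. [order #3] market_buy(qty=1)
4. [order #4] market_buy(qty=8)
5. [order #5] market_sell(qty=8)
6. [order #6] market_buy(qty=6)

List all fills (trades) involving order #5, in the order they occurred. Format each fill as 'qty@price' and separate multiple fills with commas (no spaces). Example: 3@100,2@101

Answer: 1@102

Derivation:
After op 1 [order #1] limit_buy(price=102, qty=1): fills=none; bids=[#1:1@102] asks=[-]
After op 2 [order #2] market_buy(qty=5): fills=none; bids=[#1:1@102] asks=[-]
After op 3 [order #3] market_buy(qty=1): fills=none; bids=[#1:1@102] asks=[-]
After op 4 [order #4] market_buy(qty=8): fills=none; bids=[#1:1@102] asks=[-]
After op 5 [order #5] market_sell(qty=8): fills=#1x#5:1@102; bids=[-] asks=[-]
After op 6 [order #6] market_buy(qty=6): fills=none; bids=[-] asks=[-]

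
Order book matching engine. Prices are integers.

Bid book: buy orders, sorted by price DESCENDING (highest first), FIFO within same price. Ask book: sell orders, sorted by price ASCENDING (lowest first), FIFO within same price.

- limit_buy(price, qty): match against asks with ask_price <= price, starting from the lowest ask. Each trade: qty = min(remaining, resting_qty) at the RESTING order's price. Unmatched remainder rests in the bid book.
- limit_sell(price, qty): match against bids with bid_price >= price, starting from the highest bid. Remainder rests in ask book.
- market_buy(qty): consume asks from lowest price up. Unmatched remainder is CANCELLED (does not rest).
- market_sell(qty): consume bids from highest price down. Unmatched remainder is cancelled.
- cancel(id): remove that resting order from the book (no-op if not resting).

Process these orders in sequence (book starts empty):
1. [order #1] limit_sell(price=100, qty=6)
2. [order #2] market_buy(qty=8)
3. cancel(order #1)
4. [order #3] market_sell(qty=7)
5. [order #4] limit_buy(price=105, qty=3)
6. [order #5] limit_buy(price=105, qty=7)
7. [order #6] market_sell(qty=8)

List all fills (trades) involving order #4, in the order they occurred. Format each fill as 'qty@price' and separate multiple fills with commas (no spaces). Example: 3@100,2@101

Answer: 3@105

Derivation:
After op 1 [order #1] limit_sell(price=100, qty=6): fills=none; bids=[-] asks=[#1:6@100]
After op 2 [order #2] market_buy(qty=8): fills=#2x#1:6@100; bids=[-] asks=[-]
After op 3 cancel(order #1): fills=none; bids=[-] asks=[-]
After op 4 [order #3] market_sell(qty=7): fills=none; bids=[-] asks=[-]
After op 5 [order #4] limit_buy(price=105, qty=3): fills=none; bids=[#4:3@105] asks=[-]
After op 6 [order #5] limit_buy(price=105, qty=7): fills=none; bids=[#4:3@105 #5:7@105] asks=[-]
After op 7 [order #6] market_sell(qty=8): fills=#4x#6:3@105 #5x#6:5@105; bids=[#5:2@105] asks=[-]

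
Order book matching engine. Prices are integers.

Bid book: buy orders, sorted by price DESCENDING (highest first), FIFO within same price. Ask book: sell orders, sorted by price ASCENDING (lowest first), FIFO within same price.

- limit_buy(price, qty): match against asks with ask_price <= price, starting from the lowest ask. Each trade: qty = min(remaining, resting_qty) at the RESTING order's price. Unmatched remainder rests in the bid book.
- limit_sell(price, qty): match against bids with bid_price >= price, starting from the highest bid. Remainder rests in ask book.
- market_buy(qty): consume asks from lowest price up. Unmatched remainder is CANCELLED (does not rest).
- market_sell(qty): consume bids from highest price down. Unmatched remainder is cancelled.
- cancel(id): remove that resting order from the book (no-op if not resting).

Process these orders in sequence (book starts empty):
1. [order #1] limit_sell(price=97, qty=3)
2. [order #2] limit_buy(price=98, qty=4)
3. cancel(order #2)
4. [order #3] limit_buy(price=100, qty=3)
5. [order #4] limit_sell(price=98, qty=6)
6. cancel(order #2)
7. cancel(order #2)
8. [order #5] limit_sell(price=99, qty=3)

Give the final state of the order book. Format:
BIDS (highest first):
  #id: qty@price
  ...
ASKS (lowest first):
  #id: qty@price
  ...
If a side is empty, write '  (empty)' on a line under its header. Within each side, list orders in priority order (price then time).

After op 1 [order #1] limit_sell(price=97, qty=3): fills=none; bids=[-] asks=[#1:3@97]
After op 2 [order #2] limit_buy(price=98, qty=4): fills=#2x#1:3@97; bids=[#2:1@98] asks=[-]
After op 3 cancel(order #2): fills=none; bids=[-] asks=[-]
After op 4 [order #3] limit_buy(price=100, qty=3): fills=none; bids=[#3:3@100] asks=[-]
After op 5 [order #4] limit_sell(price=98, qty=6): fills=#3x#4:3@100; bids=[-] asks=[#4:3@98]
After op 6 cancel(order #2): fills=none; bids=[-] asks=[#4:3@98]
After op 7 cancel(order #2): fills=none; bids=[-] asks=[#4:3@98]
After op 8 [order #5] limit_sell(price=99, qty=3): fills=none; bids=[-] asks=[#4:3@98 #5:3@99]

Answer: BIDS (highest first):
  (empty)
ASKS (lowest first):
  #4: 3@98
  #5: 3@99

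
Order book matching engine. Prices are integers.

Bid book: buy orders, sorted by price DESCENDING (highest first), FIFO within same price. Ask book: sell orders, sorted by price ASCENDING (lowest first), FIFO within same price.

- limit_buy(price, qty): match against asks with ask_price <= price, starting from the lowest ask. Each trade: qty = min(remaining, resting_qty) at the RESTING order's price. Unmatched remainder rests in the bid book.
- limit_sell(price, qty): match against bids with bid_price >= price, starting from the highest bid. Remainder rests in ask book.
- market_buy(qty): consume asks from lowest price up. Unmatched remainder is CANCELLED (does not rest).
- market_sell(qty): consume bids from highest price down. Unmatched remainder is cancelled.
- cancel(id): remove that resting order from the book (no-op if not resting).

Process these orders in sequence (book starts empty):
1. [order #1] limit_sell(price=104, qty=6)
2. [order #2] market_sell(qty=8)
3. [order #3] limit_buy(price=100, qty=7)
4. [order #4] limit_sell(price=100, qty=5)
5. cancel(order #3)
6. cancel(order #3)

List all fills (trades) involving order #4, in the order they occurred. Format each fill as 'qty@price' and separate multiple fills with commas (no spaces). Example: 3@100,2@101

After op 1 [order #1] limit_sell(price=104, qty=6): fills=none; bids=[-] asks=[#1:6@104]
After op 2 [order #2] market_sell(qty=8): fills=none; bids=[-] asks=[#1:6@104]
After op 3 [order #3] limit_buy(price=100, qty=7): fills=none; bids=[#3:7@100] asks=[#1:6@104]
After op 4 [order #4] limit_sell(price=100, qty=5): fills=#3x#4:5@100; bids=[#3:2@100] asks=[#1:6@104]
After op 5 cancel(order #3): fills=none; bids=[-] asks=[#1:6@104]
After op 6 cancel(order #3): fills=none; bids=[-] asks=[#1:6@104]

Answer: 5@100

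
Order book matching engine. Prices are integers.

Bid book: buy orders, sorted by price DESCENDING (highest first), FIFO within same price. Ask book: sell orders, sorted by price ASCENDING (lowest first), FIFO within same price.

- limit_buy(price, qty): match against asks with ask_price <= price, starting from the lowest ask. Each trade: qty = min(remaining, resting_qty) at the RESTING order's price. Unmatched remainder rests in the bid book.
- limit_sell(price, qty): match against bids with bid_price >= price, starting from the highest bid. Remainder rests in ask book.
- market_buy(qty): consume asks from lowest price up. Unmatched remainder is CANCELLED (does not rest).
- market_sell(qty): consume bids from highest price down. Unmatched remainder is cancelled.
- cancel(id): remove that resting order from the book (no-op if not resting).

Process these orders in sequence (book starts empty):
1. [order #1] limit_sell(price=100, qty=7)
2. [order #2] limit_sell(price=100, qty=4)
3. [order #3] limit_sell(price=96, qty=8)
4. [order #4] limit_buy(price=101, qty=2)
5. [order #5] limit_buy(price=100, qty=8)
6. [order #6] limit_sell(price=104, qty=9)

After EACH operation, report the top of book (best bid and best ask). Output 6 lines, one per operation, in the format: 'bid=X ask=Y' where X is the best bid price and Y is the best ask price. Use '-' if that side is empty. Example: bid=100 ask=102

Answer: bid=- ask=100
bid=- ask=100
bid=- ask=96
bid=- ask=96
bid=- ask=100
bid=- ask=100

Derivation:
After op 1 [order #1] limit_sell(price=100, qty=7): fills=none; bids=[-] asks=[#1:7@100]
After op 2 [order #2] limit_sell(price=100, qty=4): fills=none; bids=[-] asks=[#1:7@100 #2:4@100]
After op 3 [order #3] limit_sell(price=96, qty=8): fills=none; bids=[-] asks=[#3:8@96 #1:7@100 #2:4@100]
After op 4 [order #4] limit_buy(price=101, qty=2): fills=#4x#3:2@96; bids=[-] asks=[#3:6@96 #1:7@100 #2:4@100]
After op 5 [order #5] limit_buy(price=100, qty=8): fills=#5x#3:6@96 #5x#1:2@100; bids=[-] asks=[#1:5@100 #2:4@100]
After op 6 [order #6] limit_sell(price=104, qty=9): fills=none; bids=[-] asks=[#1:5@100 #2:4@100 #6:9@104]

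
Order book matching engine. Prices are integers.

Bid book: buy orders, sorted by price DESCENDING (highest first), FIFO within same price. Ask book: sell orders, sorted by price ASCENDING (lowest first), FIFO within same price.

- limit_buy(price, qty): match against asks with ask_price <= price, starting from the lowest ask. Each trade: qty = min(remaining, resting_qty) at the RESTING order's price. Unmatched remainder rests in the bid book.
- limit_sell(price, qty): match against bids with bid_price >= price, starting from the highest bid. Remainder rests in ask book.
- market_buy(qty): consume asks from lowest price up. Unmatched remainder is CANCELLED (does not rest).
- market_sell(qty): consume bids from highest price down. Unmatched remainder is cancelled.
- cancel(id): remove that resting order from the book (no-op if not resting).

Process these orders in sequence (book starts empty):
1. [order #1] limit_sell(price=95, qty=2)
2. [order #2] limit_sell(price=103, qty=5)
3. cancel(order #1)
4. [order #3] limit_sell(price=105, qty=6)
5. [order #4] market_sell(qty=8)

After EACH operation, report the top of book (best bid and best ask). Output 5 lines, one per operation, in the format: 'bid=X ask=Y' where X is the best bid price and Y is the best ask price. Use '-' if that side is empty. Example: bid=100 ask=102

Answer: bid=- ask=95
bid=- ask=95
bid=- ask=103
bid=- ask=103
bid=- ask=103

Derivation:
After op 1 [order #1] limit_sell(price=95, qty=2): fills=none; bids=[-] asks=[#1:2@95]
After op 2 [order #2] limit_sell(price=103, qty=5): fills=none; bids=[-] asks=[#1:2@95 #2:5@103]
After op 3 cancel(order #1): fills=none; bids=[-] asks=[#2:5@103]
After op 4 [order #3] limit_sell(price=105, qty=6): fills=none; bids=[-] asks=[#2:5@103 #3:6@105]
After op 5 [order #4] market_sell(qty=8): fills=none; bids=[-] asks=[#2:5@103 #3:6@105]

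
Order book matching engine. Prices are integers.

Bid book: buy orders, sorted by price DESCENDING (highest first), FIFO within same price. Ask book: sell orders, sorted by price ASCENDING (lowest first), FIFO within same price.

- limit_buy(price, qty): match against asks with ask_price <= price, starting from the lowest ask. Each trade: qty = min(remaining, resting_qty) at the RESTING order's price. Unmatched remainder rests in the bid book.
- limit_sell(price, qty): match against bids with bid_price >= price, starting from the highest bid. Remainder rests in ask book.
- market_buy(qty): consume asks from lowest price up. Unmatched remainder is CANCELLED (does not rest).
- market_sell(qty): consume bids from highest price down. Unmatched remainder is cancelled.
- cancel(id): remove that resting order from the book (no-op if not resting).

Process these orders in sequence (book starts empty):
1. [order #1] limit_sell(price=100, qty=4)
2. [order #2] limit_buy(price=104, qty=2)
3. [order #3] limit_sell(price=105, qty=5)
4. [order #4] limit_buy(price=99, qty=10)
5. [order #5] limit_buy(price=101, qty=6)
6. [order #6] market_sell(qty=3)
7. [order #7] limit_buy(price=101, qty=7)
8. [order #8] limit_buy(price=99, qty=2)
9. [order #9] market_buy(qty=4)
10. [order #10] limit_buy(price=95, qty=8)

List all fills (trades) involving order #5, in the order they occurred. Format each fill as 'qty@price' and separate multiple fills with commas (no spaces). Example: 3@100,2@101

Answer: 2@100,3@101

Derivation:
After op 1 [order #1] limit_sell(price=100, qty=4): fills=none; bids=[-] asks=[#1:4@100]
After op 2 [order #2] limit_buy(price=104, qty=2): fills=#2x#1:2@100; bids=[-] asks=[#1:2@100]
After op 3 [order #3] limit_sell(price=105, qty=5): fills=none; bids=[-] asks=[#1:2@100 #3:5@105]
After op 4 [order #4] limit_buy(price=99, qty=10): fills=none; bids=[#4:10@99] asks=[#1:2@100 #3:5@105]
After op 5 [order #5] limit_buy(price=101, qty=6): fills=#5x#1:2@100; bids=[#5:4@101 #4:10@99] asks=[#3:5@105]
After op 6 [order #6] market_sell(qty=3): fills=#5x#6:3@101; bids=[#5:1@101 #4:10@99] asks=[#3:5@105]
After op 7 [order #7] limit_buy(price=101, qty=7): fills=none; bids=[#5:1@101 #7:7@101 #4:10@99] asks=[#3:5@105]
After op 8 [order #8] limit_buy(price=99, qty=2): fills=none; bids=[#5:1@101 #7:7@101 #4:10@99 #8:2@99] asks=[#3:5@105]
After op 9 [order #9] market_buy(qty=4): fills=#9x#3:4@105; bids=[#5:1@101 #7:7@101 #4:10@99 #8:2@99] asks=[#3:1@105]
After op 10 [order #10] limit_buy(price=95, qty=8): fills=none; bids=[#5:1@101 #7:7@101 #4:10@99 #8:2@99 #10:8@95] asks=[#3:1@105]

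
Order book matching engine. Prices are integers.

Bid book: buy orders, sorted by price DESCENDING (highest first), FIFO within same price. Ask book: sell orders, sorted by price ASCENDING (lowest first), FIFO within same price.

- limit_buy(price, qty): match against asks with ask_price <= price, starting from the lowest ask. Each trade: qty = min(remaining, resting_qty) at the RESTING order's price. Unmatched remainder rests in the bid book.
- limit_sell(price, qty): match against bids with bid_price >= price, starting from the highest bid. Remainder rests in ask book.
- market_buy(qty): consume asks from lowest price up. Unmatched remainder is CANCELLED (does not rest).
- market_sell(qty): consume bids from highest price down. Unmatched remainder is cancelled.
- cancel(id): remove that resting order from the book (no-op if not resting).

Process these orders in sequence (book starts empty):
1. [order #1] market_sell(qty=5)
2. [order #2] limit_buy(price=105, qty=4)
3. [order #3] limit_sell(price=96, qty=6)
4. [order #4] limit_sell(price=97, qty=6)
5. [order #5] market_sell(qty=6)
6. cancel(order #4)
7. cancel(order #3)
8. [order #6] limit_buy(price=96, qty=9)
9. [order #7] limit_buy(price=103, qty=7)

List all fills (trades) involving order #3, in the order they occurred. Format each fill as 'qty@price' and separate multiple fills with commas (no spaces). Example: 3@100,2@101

Answer: 4@105

Derivation:
After op 1 [order #1] market_sell(qty=5): fills=none; bids=[-] asks=[-]
After op 2 [order #2] limit_buy(price=105, qty=4): fills=none; bids=[#2:4@105] asks=[-]
After op 3 [order #3] limit_sell(price=96, qty=6): fills=#2x#3:4@105; bids=[-] asks=[#3:2@96]
After op 4 [order #4] limit_sell(price=97, qty=6): fills=none; bids=[-] asks=[#3:2@96 #4:6@97]
After op 5 [order #5] market_sell(qty=6): fills=none; bids=[-] asks=[#3:2@96 #4:6@97]
After op 6 cancel(order #4): fills=none; bids=[-] asks=[#3:2@96]
After op 7 cancel(order #3): fills=none; bids=[-] asks=[-]
After op 8 [order #6] limit_buy(price=96, qty=9): fills=none; bids=[#6:9@96] asks=[-]
After op 9 [order #7] limit_buy(price=103, qty=7): fills=none; bids=[#7:7@103 #6:9@96] asks=[-]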